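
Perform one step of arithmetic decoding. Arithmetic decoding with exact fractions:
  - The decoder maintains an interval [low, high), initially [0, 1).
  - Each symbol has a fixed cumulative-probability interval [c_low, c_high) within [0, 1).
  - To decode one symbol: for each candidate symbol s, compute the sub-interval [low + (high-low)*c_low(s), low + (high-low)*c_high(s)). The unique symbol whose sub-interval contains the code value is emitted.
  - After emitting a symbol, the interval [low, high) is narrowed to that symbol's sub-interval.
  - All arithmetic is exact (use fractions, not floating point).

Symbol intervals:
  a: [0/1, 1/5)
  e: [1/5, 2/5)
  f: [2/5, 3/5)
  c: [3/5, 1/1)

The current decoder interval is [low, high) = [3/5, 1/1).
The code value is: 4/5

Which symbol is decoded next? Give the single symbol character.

Answer: f

Derivation:
Interval width = high − low = 1/1 − 3/5 = 2/5
Scaled code = (code − low) / width = (4/5 − 3/5) / 2/5 = 1/2
  a: [0/1, 1/5) 
  e: [1/5, 2/5) 
  f: [2/5, 3/5) ← scaled code falls here ✓
  c: [3/5, 1/1) 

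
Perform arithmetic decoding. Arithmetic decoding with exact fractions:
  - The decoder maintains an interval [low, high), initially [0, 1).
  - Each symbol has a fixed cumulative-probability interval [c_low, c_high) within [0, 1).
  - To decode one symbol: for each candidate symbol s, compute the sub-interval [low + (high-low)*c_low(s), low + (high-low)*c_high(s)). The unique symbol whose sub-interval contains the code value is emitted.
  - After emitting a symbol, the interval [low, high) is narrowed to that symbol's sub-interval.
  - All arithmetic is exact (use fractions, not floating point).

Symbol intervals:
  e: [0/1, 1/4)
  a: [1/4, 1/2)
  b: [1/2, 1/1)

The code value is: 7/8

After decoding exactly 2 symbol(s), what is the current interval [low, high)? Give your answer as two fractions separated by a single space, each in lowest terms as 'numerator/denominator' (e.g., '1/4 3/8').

Step 1: interval [0/1, 1/1), width = 1/1 - 0/1 = 1/1
  'e': [0/1 + 1/1*0/1, 0/1 + 1/1*1/4) = [0/1, 1/4)
  'a': [0/1 + 1/1*1/4, 0/1 + 1/1*1/2) = [1/4, 1/2)
  'b': [0/1 + 1/1*1/2, 0/1 + 1/1*1/1) = [1/2, 1/1) <- contains code 7/8
  emit 'b', narrow to [1/2, 1/1)
Step 2: interval [1/2, 1/1), width = 1/1 - 1/2 = 1/2
  'e': [1/2 + 1/2*0/1, 1/2 + 1/2*1/4) = [1/2, 5/8)
  'a': [1/2 + 1/2*1/4, 1/2 + 1/2*1/2) = [5/8, 3/4)
  'b': [1/2 + 1/2*1/2, 1/2 + 1/2*1/1) = [3/4, 1/1) <- contains code 7/8
  emit 'b', narrow to [3/4, 1/1)

Answer: 3/4 1/1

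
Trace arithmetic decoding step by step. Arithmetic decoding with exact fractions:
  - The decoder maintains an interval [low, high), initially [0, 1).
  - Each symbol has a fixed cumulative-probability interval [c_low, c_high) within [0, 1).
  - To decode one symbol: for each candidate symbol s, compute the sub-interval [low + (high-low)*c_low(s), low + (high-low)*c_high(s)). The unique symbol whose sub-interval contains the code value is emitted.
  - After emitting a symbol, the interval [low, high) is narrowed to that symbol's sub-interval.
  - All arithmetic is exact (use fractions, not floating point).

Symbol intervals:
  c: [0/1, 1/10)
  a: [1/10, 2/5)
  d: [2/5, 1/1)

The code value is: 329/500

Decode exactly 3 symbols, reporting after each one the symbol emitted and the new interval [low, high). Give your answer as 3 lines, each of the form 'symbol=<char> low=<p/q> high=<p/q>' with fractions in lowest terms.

Step 1: interval [0/1, 1/1), width = 1/1 - 0/1 = 1/1
  'c': [0/1 + 1/1*0/1, 0/1 + 1/1*1/10) = [0/1, 1/10)
  'a': [0/1 + 1/1*1/10, 0/1 + 1/1*2/5) = [1/10, 2/5)
  'd': [0/1 + 1/1*2/5, 0/1 + 1/1*1/1) = [2/5, 1/1) <- contains code 329/500
  emit 'd', narrow to [2/5, 1/1)
Step 2: interval [2/5, 1/1), width = 1/1 - 2/5 = 3/5
  'c': [2/5 + 3/5*0/1, 2/5 + 3/5*1/10) = [2/5, 23/50)
  'a': [2/5 + 3/5*1/10, 2/5 + 3/5*2/5) = [23/50, 16/25)
  'd': [2/5 + 3/5*2/5, 2/5 + 3/5*1/1) = [16/25, 1/1) <- contains code 329/500
  emit 'd', narrow to [16/25, 1/1)
Step 3: interval [16/25, 1/1), width = 1/1 - 16/25 = 9/25
  'c': [16/25 + 9/25*0/1, 16/25 + 9/25*1/10) = [16/25, 169/250) <- contains code 329/500
  'a': [16/25 + 9/25*1/10, 16/25 + 9/25*2/5) = [169/250, 98/125)
  'd': [16/25 + 9/25*2/5, 16/25 + 9/25*1/1) = [98/125, 1/1)
  emit 'c', narrow to [16/25, 169/250)

Answer: symbol=d low=2/5 high=1/1
symbol=d low=16/25 high=1/1
symbol=c low=16/25 high=169/250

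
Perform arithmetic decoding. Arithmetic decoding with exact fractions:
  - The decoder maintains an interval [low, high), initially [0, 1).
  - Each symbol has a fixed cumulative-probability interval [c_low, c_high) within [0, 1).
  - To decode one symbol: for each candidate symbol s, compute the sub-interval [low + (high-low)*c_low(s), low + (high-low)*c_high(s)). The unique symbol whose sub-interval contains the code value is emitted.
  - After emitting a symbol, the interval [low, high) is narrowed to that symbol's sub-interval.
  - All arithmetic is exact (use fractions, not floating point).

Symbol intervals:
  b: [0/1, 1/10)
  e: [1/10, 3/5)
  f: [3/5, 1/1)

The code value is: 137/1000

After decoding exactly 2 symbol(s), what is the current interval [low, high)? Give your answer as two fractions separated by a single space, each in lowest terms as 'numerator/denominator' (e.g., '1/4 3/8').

Answer: 1/10 3/20

Derivation:
Step 1: interval [0/1, 1/1), width = 1/1 - 0/1 = 1/1
  'b': [0/1 + 1/1*0/1, 0/1 + 1/1*1/10) = [0/1, 1/10)
  'e': [0/1 + 1/1*1/10, 0/1 + 1/1*3/5) = [1/10, 3/5) <- contains code 137/1000
  'f': [0/1 + 1/1*3/5, 0/1 + 1/1*1/1) = [3/5, 1/1)
  emit 'e', narrow to [1/10, 3/5)
Step 2: interval [1/10, 3/5), width = 3/5 - 1/10 = 1/2
  'b': [1/10 + 1/2*0/1, 1/10 + 1/2*1/10) = [1/10, 3/20) <- contains code 137/1000
  'e': [1/10 + 1/2*1/10, 1/10 + 1/2*3/5) = [3/20, 2/5)
  'f': [1/10 + 1/2*3/5, 1/10 + 1/2*1/1) = [2/5, 3/5)
  emit 'b', narrow to [1/10, 3/20)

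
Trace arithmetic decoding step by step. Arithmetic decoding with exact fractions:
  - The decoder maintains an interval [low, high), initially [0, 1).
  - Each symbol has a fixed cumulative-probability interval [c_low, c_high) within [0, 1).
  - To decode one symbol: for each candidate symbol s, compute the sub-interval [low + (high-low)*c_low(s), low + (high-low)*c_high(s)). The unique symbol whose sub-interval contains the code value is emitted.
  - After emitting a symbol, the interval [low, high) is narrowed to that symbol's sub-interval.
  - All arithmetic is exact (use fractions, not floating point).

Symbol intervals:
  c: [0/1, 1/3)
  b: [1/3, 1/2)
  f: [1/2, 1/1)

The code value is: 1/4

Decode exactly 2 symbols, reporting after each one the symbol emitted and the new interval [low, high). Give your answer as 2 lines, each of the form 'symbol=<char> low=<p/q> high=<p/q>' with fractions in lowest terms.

Step 1: interval [0/1, 1/1), width = 1/1 - 0/1 = 1/1
  'c': [0/1 + 1/1*0/1, 0/1 + 1/1*1/3) = [0/1, 1/3) <- contains code 1/4
  'b': [0/1 + 1/1*1/3, 0/1 + 1/1*1/2) = [1/3, 1/2)
  'f': [0/1 + 1/1*1/2, 0/1 + 1/1*1/1) = [1/2, 1/1)
  emit 'c', narrow to [0/1, 1/3)
Step 2: interval [0/1, 1/3), width = 1/3 - 0/1 = 1/3
  'c': [0/1 + 1/3*0/1, 0/1 + 1/3*1/3) = [0/1, 1/9)
  'b': [0/1 + 1/3*1/3, 0/1 + 1/3*1/2) = [1/9, 1/6)
  'f': [0/1 + 1/3*1/2, 0/1 + 1/3*1/1) = [1/6, 1/3) <- contains code 1/4
  emit 'f', narrow to [1/6, 1/3)

Answer: symbol=c low=0/1 high=1/3
symbol=f low=1/6 high=1/3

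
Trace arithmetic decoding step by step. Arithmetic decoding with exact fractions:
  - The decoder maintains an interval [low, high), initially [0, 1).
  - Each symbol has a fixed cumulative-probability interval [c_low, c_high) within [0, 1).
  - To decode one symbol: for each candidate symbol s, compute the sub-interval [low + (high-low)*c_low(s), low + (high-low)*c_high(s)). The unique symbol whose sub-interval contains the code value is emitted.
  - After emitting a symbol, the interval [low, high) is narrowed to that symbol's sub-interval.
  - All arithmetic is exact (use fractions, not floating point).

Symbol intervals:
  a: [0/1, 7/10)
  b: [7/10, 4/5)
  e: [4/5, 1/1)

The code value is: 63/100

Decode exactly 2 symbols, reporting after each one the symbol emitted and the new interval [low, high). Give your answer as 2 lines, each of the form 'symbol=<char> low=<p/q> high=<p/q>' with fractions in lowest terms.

Answer: symbol=a low=0/1 high=7/10
symbol=e low=14/25 high=7/10

Derivation:
Step 1: interval [0/1, 1/1), width = 1/1 - 0/1 = 1/1
  'a': [0/1 + 1/1*0/1, 0/1 + 1/1*7/10) = [0/1, 7/10) <- contains code 63/100
  'b': [0/1 + 1/1*7/10, 0/1 + 1/1*4/5) = [7/10, 4/5)
  'e': [0/1 + 1/1*4/5, 0/1 + 1/1*1/1) = [4/5, 1/1)
  emit 'a', narrow to [0/1, 7/10)
Step 2: interval [0/1, 7/10), width = 7/10 - 0/1 = 7/10
  'a': [0/1 + 7/10*0/1, 0/1 + 7/10*7/10) = [0/1, 49/100)
  'b': [0/1 + 7/10*7/10, 0/1 + 7/10*4/5) = [49/100, 14/25)
  'e': [0/1 + 7/10*4/5, 0/1 + 7/10*1/1) = [14/25, 7/10) <- contains code 63/100
  emit 'e', narrow to [14/25, 7/10)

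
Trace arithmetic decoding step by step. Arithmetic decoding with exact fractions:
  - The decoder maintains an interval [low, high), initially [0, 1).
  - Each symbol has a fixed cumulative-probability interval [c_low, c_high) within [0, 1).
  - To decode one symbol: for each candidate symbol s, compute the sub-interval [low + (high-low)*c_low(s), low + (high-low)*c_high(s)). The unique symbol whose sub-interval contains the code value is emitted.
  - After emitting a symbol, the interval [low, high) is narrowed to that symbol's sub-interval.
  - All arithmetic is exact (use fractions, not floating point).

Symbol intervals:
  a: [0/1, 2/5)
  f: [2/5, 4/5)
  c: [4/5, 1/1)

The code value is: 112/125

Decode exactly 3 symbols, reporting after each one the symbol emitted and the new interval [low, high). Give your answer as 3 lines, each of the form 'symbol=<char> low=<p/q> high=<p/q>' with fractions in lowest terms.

Answer: symbol=c low=4/5 high=1/1
symbol=f low=22/25 high=24/25
symbol=a low=22/25 high=114/125

Derivation:
Step 1: interval [0/1, 1/1), width = 1/1 - 0/1 = 1/1
  'a': [0/1 + 1/1*0/1, 0/1 + 1/1*2/5) = [0/1, 2/5)
  'f': [0/1 + 1/1*2/5, 0/1 + 1/1*4/5) = [2/5, 4/5)
  'c': [0/1 + 1/1*4/5, 0/1 + 1/1*1/1) = [4/5, 1/1) <- contains code 112/125
  emit 'c', narrow to [4/5, 1/1)
Step 2: interval [4/5, 1/1), width = 1/1 - 4/5 = 1/5
  'a': [4/5 + 1/5*0/1, 4/5 + 1/5*2/5) = [4/5, 22/25)
  'f': [4/5 + 1/5*2/5, 4/5 + 1/5*4/5) = [22/25, 24/25) <- contains code 112/125
  'c': [4/5 + 1/5*4/5, 4/5 + 1/5*1/1) = [24/25, 1/1)
  emit 'f', narrow to [22/25, 24/25)
Step 3: interval [22/25, 24/25), width = 24/25 - 22/25 = 2/25
  'a': [22/25 + 2/25*0/1, 22/25 + 2/25*2/5) = [22/25, 114/125) <- contains code 112/125
  'f': [22/25 + 2/25*2/5, 22/25 + 2/25*4/5) = [114/125, 118/125)
  'c': [22/25 + 2/25*4/5, 22/25 + 2/25*1/1) = [118/125, 24/25)
  emit 'a', narrow to [22/25, 114/125)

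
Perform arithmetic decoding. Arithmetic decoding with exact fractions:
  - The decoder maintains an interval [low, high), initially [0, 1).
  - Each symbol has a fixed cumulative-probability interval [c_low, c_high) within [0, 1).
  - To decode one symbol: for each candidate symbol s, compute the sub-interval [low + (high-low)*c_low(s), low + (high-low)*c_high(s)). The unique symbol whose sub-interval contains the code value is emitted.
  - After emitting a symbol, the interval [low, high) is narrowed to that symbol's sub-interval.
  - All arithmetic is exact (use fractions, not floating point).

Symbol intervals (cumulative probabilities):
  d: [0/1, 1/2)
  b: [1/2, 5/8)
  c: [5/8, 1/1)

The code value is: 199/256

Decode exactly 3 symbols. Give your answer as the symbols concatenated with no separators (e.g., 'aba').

Answer: cdc

Derivation:
Step 1: interval [0/1, 1/1), width = 1/1 - 0/1 = 1/1
  'd': [0/1 + 1/1*0/1, 0/1 + 1/1*1/2) = [0/1, 1/2)
  'b': [0/1 + 1/1*1/2, 0/1 + 1/1*5/8) = [1/2, 5/8)
  'c': [0/1 + 1/1*5/8, 0/1 + 1/1*1/1) = [5/8, 1/1) <- contains code 199/256
  emit 'c', narrow to [5/8, 1/1)
Step 2: interval [5/8, 1/1), width = 1/1 - 5/8 = 3/8
  'd': [5/8 + 3/8*0/1, 5/8 + 3/8*1/2) = [5/8, 13/16) <- contains code 199/256
  'b': [5/8 + 3/8*1/2, 5/8 + 3/8*5/8) = [13/16, 55/64)
  'c': [5/8 + 3/8*5/8, 5/8 + 3/8*1/1) = [55/64, 1/1)
  emit 'd', narrow to [5/8, 13/16)
Step 3: interval [5/8, 13/16), width = 13/16 - 5/8 = 3/16
  'd': [5/8 + 3/16*0/1, 5/8 + 3/16*1/2) = [5/8, 23/32)
  'b': [5/8 + 3/16*1/2, 5/8 + 3/16*5/8) = [23/32, 95/128)
  'c': [5/8 + 3/16*5/8, 5/8 + 3/16*1/1) = [95/128, 13/16) <- contains code 199/256
  emit 'c', narrow to [95/128, 13/16)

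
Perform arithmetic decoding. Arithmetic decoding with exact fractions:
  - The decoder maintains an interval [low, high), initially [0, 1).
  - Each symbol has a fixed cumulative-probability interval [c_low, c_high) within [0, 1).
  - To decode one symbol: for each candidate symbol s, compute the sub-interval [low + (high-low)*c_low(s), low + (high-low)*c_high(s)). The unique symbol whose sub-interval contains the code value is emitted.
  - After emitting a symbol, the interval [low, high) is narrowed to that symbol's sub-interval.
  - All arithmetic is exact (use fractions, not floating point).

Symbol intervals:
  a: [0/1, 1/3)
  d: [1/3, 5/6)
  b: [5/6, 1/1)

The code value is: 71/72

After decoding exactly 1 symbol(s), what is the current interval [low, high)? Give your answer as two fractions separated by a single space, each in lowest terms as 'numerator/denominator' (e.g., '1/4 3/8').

Answer: 5/6 1/1

Derivation:
Step 1: interval [0/1, 1/1), width = 1/1 - 0/1 = 1/1
  'a': [0/1 + 1/1*0/1, 0/1 + 1/1*1/3) = [0/1, 1/3)
  'd': [0/1 + 1/1*1/3, 0/1 + 1/1*5/6) = [1/3, 5/6)
  'b': [0/1 + 1/1*5/6, 0/1 + 1/1*1/1) = [5/6, 1/1) <- contains code 71/72
  emit 'b', narrow to [5/6, 1/1)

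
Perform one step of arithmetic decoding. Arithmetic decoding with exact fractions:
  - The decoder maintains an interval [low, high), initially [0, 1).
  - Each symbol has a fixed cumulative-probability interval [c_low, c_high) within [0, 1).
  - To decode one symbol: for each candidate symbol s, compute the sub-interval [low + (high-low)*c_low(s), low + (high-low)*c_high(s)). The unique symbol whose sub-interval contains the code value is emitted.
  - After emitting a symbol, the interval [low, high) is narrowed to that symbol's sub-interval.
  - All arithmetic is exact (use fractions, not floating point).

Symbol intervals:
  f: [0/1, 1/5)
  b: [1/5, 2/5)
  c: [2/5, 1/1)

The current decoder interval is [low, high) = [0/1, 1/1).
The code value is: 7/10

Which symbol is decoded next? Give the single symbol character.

Answer: c

Derivation:
Interval width = high − low = 1/1 − 0/1 = 1/1
Scaled code = (code − low) / width = (7/10 − 0/1) / 1/1 = 7/10
  f: [0/1, 1/5) 
  b: [1/5, 2/5) 
  c: [2/5, 1/1) ← scaled code falls here ✓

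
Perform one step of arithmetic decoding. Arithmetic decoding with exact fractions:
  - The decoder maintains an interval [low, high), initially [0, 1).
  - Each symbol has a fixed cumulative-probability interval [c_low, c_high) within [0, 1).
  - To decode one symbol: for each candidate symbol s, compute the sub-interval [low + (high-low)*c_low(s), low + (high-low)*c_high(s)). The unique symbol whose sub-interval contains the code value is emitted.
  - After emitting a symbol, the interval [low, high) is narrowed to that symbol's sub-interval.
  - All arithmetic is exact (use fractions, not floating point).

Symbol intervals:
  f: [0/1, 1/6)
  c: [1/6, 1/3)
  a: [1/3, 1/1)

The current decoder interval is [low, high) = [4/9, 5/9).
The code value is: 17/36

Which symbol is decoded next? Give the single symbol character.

Interval width = high − low = 5/9 − 4/9 = 1/9
Scaled code = (code − low) / width = (17/36 − 4/9) / 1/9 = 1/4
  f: [0/1, 1/6) 
  c: [1/6, 1/3) ← scaled code falls here ✓
  a: [1/3, 1/1) 

Answer: c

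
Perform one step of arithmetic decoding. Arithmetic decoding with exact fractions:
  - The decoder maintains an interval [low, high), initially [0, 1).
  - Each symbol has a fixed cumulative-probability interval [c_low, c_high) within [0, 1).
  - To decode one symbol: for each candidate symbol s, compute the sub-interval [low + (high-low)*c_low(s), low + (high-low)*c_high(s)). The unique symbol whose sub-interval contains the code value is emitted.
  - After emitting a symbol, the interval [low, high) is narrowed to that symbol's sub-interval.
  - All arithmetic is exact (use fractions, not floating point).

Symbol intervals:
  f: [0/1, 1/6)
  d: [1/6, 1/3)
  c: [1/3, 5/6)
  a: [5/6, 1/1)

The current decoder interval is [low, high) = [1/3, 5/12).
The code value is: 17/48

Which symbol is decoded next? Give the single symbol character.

Interval width = high − low = 5/12 − 1/3 = 1/12
Scaled code = (code − low) / width = (17/48 − 1/3) / 1/12 = 1/4
  f: [0/1, 1/6) 
  d: [1/6, 1/3) ← scaled code falls here ✓
  c: [1/3, 5/6) 
  a: [5/6, 1/1) 

Answer: d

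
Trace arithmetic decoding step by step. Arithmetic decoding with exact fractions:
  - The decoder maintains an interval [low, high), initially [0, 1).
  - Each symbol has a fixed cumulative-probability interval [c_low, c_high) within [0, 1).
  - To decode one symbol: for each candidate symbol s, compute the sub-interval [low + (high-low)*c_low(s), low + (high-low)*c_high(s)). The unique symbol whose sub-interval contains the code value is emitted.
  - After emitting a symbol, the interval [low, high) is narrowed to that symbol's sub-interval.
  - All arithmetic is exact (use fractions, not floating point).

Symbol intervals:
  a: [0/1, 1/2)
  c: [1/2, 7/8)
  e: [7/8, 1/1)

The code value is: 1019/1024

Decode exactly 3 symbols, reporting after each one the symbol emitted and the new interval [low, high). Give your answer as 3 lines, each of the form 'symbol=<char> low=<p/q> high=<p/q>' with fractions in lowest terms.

Answer: symbol=e low=7/8 high=1/1
symbol=e low=63/64 high=1/1
symbol=c low=127/128 high=511/512

Derivation:
Step 1: interval [0/1, 1/1), width = 1/1 - 0/1 = 1/1
  'a': [0/1 + 1/1*0/1, 0/1 + 1/1*1/2) = [0/1, 1/2)
  'c': [0/1 + 1/1*1/2, 0/1 + 1/1*7/8) = [1/2, 7/8)
  'e': [0/1 + 1/1*7/8, 0/1 + 1/1*1/1) = [7/8, 1/1) <- contains code 1019/1024
  emit 'e', narrow to [7/8, 1/1)
Step 2: interval [7/8, 1/1), width = 1/1 - 7/8 = 1/8
  'a': [7/8 + 1/8*0/1, 7/8 + 1/8*1/2) = [7/8, 15/16)
  'c': [7/8 + 1/8*1/2, 7/8 + 1/8*7/8) = [15/16, 63/64)
  'e': [7/8 + 1/8*7/8, 7/8 + 1/8*1/1) = [63/64, 1/1) <- contains code 1019/1024
  emit 'e', narrow to [63/64, 1/1)
Step 3: interval [63/64, 1/1), width = 1/1 - 63/64 = 1/64
  'a': [63/64 + 1/64*0/1, 63/64 + 1/64*1/2) = [63/64, 127/128)
  'c': [63/64 + 1/64*1/2, 63/64 + 1/64*7/8) = [127/128, 511/512) <- contains code 1019/1024
  'e': [63/64 + 1/64*7/8, 63/64 + 1/64*1/1) = [511/512, 1/1)
  emit 'c', narrow to [127/128, 511/512)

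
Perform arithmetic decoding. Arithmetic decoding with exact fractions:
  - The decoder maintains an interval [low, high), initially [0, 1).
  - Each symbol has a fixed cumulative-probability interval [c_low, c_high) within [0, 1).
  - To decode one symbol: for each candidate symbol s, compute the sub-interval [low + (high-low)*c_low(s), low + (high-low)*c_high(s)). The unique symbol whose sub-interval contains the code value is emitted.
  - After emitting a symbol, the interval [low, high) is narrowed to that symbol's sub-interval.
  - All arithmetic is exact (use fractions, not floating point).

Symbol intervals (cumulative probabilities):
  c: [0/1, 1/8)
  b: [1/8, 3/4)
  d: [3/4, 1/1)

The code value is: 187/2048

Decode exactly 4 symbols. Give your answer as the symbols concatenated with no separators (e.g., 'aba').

Answer: cbdd

Derivation:
Step 1: interval [0/1, 1/1), width = 1/1 - 0/1 = 1/1
  'c': [0/1 + 1/1*0/1, 0/1 + 1/1*1/8) = [0/1, 1/8) <- contains code 187/2048
  'b': [0/1 + 1/1*1/8, 0/1 + 1/1*3/4) = [1/8, 3/4)
  'd': [0/1 + 1/1*3/4, 0/1 + 1/1*1/1) = [3/4, 1/1)
  emit 'c', narrow to [0/1, 1/8)
Step 2: interval [0/1, 1/8), width = 1/8 - 0/1 = 1/8
  'c': [0/1 + 1/8*0/1, 0/1 + 1/8*1/8) = [0/1, 1/64)
  'b': [0/1 + 1/8*1/8, 0/1 + 1/8*3/4) = [1/64, 3/32) <- contains code 187/2048
  'd': [0/1 + 1/8*3/4, 0/1 + 1/8*1/1) = [3/32, 1/8)
  emit 'b', narrow to [1/64, 3/32)
Step 3: interval [1/64, 3/32), width = 3/32 - 1/64 = 5/64
  'c': [1/64 + 5/64*0/1, 1/64 + 5/64*1/8) = [1/64, 13/512)
  'b': [1/64 + 5/64*1/8, 1/64 + 5/64*3/4) = [13/512, 19/256)
  'd': [1/64 + 5/64*3/4, 1/64 + 5/64*1/1) = [19/256, 3/32) <- contains code 187/2048
  emit 'd', narrow to [19/256, 3/32)
Step 4: interval [19/256, 3/32), width = 3/32 - 19/256 = 5/256
  'c': [19/256 + 5/256*0/1, 19/256 + 5/256*1/8) = [19/256, 157/2048)
  'b': [19/256 + 5/256*1/8, 19/256 + 5/256*3/4) = [157/2048, 91/1024)
  'd': [19/256 + 5/256*3/4, 19/256 + 5/256*1/1) = [91/1024, 3/32) <- contains code 187/2048
  emit 'd', narrow to [91/1024, 3/32)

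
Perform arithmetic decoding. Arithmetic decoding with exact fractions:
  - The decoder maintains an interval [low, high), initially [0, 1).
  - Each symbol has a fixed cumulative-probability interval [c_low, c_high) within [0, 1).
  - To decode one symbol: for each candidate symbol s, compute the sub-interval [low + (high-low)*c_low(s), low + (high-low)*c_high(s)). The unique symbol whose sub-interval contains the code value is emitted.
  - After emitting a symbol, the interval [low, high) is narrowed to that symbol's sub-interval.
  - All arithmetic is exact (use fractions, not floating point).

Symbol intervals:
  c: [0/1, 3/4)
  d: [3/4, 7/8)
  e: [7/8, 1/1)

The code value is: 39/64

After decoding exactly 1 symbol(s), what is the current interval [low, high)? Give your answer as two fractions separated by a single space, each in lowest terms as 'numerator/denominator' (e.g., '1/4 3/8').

Step 1: interval [0/1, 1/1), width = 1/1 - 0/1 = 1/1
  'c': [0/1 + 1/1*0/1, 0/1 + 1/1*3/4) = [0/1, 3/4) <- contains code 39/64
  'd': [0/1 + 1/1*3/4, 0/1 + 1/1*7/8) = [3/4, 7/8)
  'e': [0/1 + 1/1*7/8, 0/1 + 1/1*1/1) = [7/8, 1/1)
  emit 'c', narrow to [0/1, 3/4)

Answer: 0/1 3/4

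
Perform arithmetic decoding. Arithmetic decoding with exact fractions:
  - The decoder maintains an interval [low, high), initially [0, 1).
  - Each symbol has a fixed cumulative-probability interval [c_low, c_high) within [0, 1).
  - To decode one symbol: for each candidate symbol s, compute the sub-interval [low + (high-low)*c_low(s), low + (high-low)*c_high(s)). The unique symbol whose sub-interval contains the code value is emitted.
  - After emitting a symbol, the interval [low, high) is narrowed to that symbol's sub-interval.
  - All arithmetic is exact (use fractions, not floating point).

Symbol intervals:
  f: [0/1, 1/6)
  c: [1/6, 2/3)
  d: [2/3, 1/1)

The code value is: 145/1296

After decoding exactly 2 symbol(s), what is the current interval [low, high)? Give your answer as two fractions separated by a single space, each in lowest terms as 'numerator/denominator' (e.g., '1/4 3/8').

Step 1: interval [0/1, 1/1), width = 1/1 - 0/1 = 1/1
  'f': [0/1 + 1/1*0/1, 0/1 + 1/1*1/6) = [0/1, 1/6) <- contains code 145/1296
  'c': [0/1 + 1/1*1/6, 0/1 + 1/1*2/3) = [1/6, 2/3)
  'd': [0/1 + 1/1*2/3, 0/1 + 1/1*1/1) = [2/3, 1/1)
  emit 'f', narrow to [0/1, 1/6)
Step 2: interval [0/1, 1/6), width = 1/6 - 0/1 = 1/6
  'f': [0/1 + 1/6*0/1, 0/1 + 1/6*1/6) = [0/1, 1/36)
  'c': [0/1 + 1/6*1/6, 0/1 + 1/6*2/3) = [1/36, 1/9)
  'd': [0/1 + 1/6*2/3, 0/1 + 1/6*1/1) = [1/9, 1/6) <- contains code 145/1296
  emit 'd', narrow to [1/9, 1/6)

Answer: 1/9 1/6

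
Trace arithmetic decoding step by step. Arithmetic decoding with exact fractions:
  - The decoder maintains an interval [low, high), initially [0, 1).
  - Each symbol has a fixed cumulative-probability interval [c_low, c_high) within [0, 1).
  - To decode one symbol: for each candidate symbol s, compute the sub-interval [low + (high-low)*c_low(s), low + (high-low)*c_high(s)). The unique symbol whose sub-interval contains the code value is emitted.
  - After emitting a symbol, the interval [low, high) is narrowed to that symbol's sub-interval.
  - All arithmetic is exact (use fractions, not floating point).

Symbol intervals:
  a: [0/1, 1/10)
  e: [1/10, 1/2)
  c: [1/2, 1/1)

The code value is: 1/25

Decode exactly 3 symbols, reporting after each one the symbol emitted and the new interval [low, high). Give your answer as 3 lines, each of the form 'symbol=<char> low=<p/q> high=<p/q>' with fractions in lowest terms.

Step 1: interval [0/1, 1/1), width = 1/1 - 0/1 = 1/1
  'a': [0/1 + 1/1*0/1, 0/1 + 1/1*1/10) = [0/1, 1/10) <- contains code 1/25
  'e': [0/1 + 1/1*1/10, 0/1 + 1/1*1/2) = [1/10, 1/2)
  'c': [0/1 + 1/1*1/2, 0/1 + 1/1*1/1) = [1/2, 1/1)
  emit 'a', narrow to [0/1, 1/10)
Step 2: interval [0/1, 1/10), width = 1/10 - 0/1 = 1/10
  'a': [0/1 + 1/10*0/1, 0/1 + 1/10*1/10) = [0/1, 1/100)
  'e': [0/1 + 1/10*1/10, 0/1 + 1/10*1/2) = [1/100, 1/20) <- contains code 1/25
  'c': [0/1 + 1/10*1/2, 0/1 + 1/10*1/1) = [1/20, 1/10)
  emit 'e', narrow to [1/100, 1/20)
Step 3: interval [1/100, 1/20), width = 1/20 - 1/100 = 1/25
  'a': [1/100 + 1/25*0/1, 1/100 + 1/25*1/10) = [1/100, 7/500)
  'e': [1/100 + 1/25*1/10, 1/100 + 1/25*1/2) = [7/500, 3/100)
  'c': [1/100 + 1/25*1/2, 1/100 + 1/25*1/1) = [3/100, 1/20) <- contains code 1/25
  emit 'c', narrow to [3/100, 1/20)

Answer: symbol=a low=0/1 high=1/10
symbol=e low=1/100 high=1/20
symbol=c low=3/100 high=1/20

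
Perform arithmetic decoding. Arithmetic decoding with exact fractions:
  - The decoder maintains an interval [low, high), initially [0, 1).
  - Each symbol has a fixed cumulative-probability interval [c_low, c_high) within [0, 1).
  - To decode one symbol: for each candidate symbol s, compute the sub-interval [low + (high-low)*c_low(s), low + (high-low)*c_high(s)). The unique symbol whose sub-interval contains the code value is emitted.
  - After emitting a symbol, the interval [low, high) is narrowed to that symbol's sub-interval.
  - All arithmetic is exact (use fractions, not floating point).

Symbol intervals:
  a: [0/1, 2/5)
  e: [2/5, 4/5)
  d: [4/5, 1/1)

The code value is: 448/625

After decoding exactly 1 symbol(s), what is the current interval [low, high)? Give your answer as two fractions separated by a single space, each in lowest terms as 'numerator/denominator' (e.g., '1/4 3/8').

Step 1: interval [0/1, 1/1), width = 1/1 - 0/1 = 1/1
  'a': [0/1 + 1/1*0/1, 0/1 + 1/1*2/5) = [0/1, 2/5)
  'e': [0/1 + 1/1*2/5, 0/1 + 1/1*4/5) = [2/5, 4/5) <- contains code 448/625
  'd': [0/1 + 1/1*4/5, 0/1 + 1/1*1/1) = [4/5, 1/1)
  emit 'e', narrow to [2/5, 4/5)

Answer: 2/5 4/5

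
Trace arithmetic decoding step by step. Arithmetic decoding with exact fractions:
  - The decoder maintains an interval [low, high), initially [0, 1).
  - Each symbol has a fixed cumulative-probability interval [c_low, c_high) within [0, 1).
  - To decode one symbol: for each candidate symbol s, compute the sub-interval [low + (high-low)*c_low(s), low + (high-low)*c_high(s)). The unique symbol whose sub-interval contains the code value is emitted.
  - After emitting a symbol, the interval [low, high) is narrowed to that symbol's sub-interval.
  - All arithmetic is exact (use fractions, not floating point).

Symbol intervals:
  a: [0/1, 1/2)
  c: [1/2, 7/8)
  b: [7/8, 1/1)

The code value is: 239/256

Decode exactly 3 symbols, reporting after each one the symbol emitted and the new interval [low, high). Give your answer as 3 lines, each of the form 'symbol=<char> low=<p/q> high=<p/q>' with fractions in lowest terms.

Answer: symbol=b low=7/8 high=1/1
symbol=a low=7/8 high=15/16
symbol=b low=119/128 high=15/16

Derivation:
Step 1: interval [0/1, 1/1), width = 1/1 - 0/1 = 1/1
  'a': [0/1 + 1/1*0/1, 0/1 + 1/1*1/2) = [0/1, 1/2)
  'c': [0/1 + 1/1*1/2, 0/1 + 1/1*7/8) = [1/2, 7/8)
  'b': [0/1 + 1/1*7/8, 0/1 + 1/1*1/1) = [7/8, 1/1) <- contains code 239/256
  emit 'b', narrow to [7/8, 1/1)
Step 2: interval [7/8, 1/1), width = 1/1 - 7/8 = 1/8
  'a': [7/8 + 1/8*0/1, 7/8 + 1/8*1/2) = [7/8, 15/16) <- contains code 239/256
  'c': [7/8 + 1/8*1/2, 7/8 + 1/8*7/8) = [15/16, 63/64)
  'b': [7/8 + 1/8*7/8, 7/8 + 1/8*1/1) = [63/64, 1/1)
  emit 'a', narrow to [7/8, 15/16)
Step 3: interval [7/8, 15/16), width = 15/16 - 7/8 = 1/16
  'a': [7/8 + 1/16*0/1, 7/8 + 1/16*1/2) = [7/8, 29/32)
  'c': [7/8 + 1/16*1/2, 7/8 + 1/16*7/8) = [29/32, 119/128)
  'b': [7/8 + 1/16*7/8, 7/8 + 1/16*1/1) = [119/128, 15/16) <- contains code 239/256
  emit 'b', narrow to [119/128, 15/16)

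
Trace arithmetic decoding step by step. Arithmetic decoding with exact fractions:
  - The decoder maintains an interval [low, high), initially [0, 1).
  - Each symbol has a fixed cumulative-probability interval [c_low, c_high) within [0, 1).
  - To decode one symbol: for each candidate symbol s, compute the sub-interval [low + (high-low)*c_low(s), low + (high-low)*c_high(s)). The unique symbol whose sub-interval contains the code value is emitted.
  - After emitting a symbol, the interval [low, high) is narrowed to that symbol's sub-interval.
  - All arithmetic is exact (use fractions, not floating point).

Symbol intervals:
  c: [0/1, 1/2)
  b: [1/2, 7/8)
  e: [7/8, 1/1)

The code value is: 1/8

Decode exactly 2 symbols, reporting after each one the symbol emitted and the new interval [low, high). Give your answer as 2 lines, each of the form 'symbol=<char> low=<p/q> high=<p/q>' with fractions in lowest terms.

Step 1: interval [0/1, 1/1), width = 1/1 - 0/1 = 1/1
  'c': [0/1 + 1/1*0/1, 0/1 + 1/1*1/2) = [0/1, 1/2) <- contains code 1/8
  'b': [0/1 + 1/1*1/2, 0/1 + 1/1*7/8) = [1/2, 7/8)
  'e': [0/1 + 1/1*7/8, 0/1 + 1/1*1/1) = [7/8, 1/1)
  emit 'c', narrow to [0/1, 1/2)
Step 2: interval [0/1, 1/2), width = 1/2 - 0/1 = 1/2
  'c': [0/1 + 1/2*0/1, 0/1 + 1/2*1/2) = [0/1, 1/4) <- contains code 1/8
  'b': [0/1 + 1/2*1/2, 0/1 + 1/2*7/8) = [1/4, 7/16)
  'e': [0/1 + 1/2*7/8, 0/1 + 1/2*1/1) = [7/16, 1/2)
  emit 'c', narrow to [0/1, 1/4)

Answer: symbol=c low=0/1 high=1/2
symbol=c low=0/1 high=1/4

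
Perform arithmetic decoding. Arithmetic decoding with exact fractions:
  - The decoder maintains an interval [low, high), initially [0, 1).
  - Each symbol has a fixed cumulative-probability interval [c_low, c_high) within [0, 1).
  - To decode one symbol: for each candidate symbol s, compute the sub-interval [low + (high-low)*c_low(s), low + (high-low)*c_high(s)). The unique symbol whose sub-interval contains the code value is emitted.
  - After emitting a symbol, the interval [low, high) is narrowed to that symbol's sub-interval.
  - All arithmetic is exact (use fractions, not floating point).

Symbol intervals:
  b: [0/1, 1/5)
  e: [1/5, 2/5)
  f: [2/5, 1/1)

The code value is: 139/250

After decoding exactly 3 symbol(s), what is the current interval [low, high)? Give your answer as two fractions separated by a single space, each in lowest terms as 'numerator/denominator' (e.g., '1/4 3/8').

Answer: 68/125 71/125

Derivation:
Step 1: interval [0/1, 1/1), width = 1/1 - 0/1 = 1/1
  'b': [0/1 + 1/1*0/1, 0/1 + 1/1*1/5) = [0/1, 1/5)
  'e': [0/1 + 1/1*1/5, 0/1 + 1/1*2/5) = [1/5, 2/5)
  'f': [0/1 + 1/1*2/5, 0/1 + 1/1*1/1) = [2/5, 1/1) <- contains code 139/250
  emit 'f', narrow to [2/5, 1/1)
Step 2: interval [2/5, 1/1), width = 1/1 - 2/5 = 3/5
  'b': [2/5 + 3/5*0/1, 2/5 + 3/5*1/5) = [2/5, 13/25)
  'e': [2/5 + 3/5*1/5, 2/5 + 3/5*2/5) = [13/25, 16/25) <- contains code 139/250
  'f': [2/5 + 3/5*2/5, 2/5 + 3/5*1/1) = [16/25, 1/1)
  emit 'e', narrow to [13/25, 16/25)
Step 3: interval [13/25, 16/25), width = 16/25 - 13/25 = 3/25
  'b': [13/25 + 3/25*0/1, 13/25 + 3/25*1/5) = [13/25, 68/125)
  'e': [13/25 + 3/25*1/5, 13/25 + 3/25*2/5) = [68/125, 71/125) <- contains code 139/250
  'f': [13/25 + 3/25*2/5, 13/25 + 3/25*1/1) = [71/125, 16/25)
  emit 'e', narrow to [68/125, 71/125)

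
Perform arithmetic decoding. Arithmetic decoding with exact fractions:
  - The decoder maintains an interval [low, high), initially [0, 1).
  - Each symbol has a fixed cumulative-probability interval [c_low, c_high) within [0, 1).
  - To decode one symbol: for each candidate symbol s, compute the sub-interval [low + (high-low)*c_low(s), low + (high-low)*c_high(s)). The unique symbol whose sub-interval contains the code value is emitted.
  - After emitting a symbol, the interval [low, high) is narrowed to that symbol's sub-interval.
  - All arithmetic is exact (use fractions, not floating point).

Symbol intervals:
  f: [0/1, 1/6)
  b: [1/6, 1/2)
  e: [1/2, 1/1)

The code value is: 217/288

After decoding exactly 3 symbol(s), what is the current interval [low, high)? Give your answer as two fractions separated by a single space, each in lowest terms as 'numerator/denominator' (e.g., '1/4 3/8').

Step 1: interval [0/1, 1/1), width = 1/1 - 0/1 = 1/1
  'f': [0/1 + 1/1*0/1, 0/1 + 1/1*1/6) = [0/1, 1/6)
  'b': [0/1 + 1/1*1/6, 0/1 + 1/1*1/2) = [1/6, 1/2)
  'e': [0/1 + 1/1*1/2, 0/1 + 1/1*1/1) = [1/2, 1/1) <- contains code 217/288
  emit 'e', narrow to [1/2, 1/1)
Step 2: interval [1/2, 1/1), width = 1/1 - 1/2 = 1/2
  'f': [1/2 + 1/2*0/1, 1/2 + 1/2*1/6) = [1/2, 7/12)
  'b': [1/2 + 1/2*1/6, 1/2 + 1/2*1/2) = [7/12, 3/4)
  'e': [1/2 + 1/2*1/2, 1/2 + 1/2*1/1) = [3/4, 1/1) <- contains code 217/288
  emit 'e', narrow to [3/4, 1/1)
Step 3: interval [3/4, 1/1), width = 1/1 - 3/4 = 1/4
  'f': [3/4 + 1/4*0/1, 3/4 + 1/4*1/6) = [3/4, 19/24) <- contains code 217/288
  'b': [3/4 + 1/4*1/6, 3/4 + 1/4*1/2) = [19/24, 7/8)
  'e': [3/4 + 1/4*1/2, 3/4 + 1/4*1/1) = [7/8, 1/1)
  emit 'f', narrow to [3/4, 19/24)

Answer: 3/4 19/24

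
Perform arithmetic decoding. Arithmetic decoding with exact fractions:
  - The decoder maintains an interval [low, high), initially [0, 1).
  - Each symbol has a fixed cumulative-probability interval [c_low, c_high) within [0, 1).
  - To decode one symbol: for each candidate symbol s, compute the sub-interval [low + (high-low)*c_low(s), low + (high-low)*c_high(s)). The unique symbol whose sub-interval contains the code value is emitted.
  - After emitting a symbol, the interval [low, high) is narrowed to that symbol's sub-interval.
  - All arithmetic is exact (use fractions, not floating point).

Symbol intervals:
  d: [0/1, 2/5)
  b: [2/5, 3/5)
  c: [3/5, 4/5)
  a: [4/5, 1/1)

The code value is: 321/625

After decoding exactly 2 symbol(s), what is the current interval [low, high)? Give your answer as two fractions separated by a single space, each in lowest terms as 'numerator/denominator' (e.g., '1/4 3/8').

Step 1: interval [0/1, 1/1), width = 1/1 - 0/1 = 1/1
  'd': [0/1 + 1/1*0/1, 0/1 + 1/1*2/5) = [0/1, 2/5)
  'b': [0/1 + 1/1*2/5, 0/1 + 1/1*3/5) = [2/5, 3/5) <- contains code 321/625
  'c': [0/1 + 1/1*3/5, 0/1 + 1/1*4/5) = [3/5, 4/5)
  'a': [0/1 + 1/1*4/5, 0/1 + 1/1*1/1) = [4/5, 1/1)
  emit 'b', narrow to [2/5, 3/5)
Step 2: interval [2/5, 3/5), width = 3/5 - 2/5 = 1/5
  'd': [2/5 + 1/5*0/1, 2/5 + 1/5*2/5) = [2/5, 12/25)
  'b': [2/5 + 1/5*2/5, 2/5 + 1/5*3/5) = [12/25, 13/25) <- contains code 321/625
  'c': [2/5 + 1/5*3/5, 2/5 + 1/5*4/5) = [13/25, 14/25)
  'a': [2/5 + 1/5*4/5, 2/5 + 1/5*1/1) = [14/25, 3/5)
  emit 'b', narrow to [12/25, 13/25)

Answer: 12/25 13/25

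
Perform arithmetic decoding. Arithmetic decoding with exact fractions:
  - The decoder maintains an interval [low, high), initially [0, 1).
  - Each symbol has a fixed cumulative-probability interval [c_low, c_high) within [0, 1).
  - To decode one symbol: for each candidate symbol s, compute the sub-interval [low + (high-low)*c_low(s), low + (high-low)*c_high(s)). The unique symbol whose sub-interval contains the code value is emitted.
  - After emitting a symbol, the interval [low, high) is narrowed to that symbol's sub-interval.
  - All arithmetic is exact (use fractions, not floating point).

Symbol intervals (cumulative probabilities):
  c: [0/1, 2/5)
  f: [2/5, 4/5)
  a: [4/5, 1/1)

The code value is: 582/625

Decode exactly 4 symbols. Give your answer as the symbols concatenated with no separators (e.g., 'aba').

Answer: afff

Derivation:
Step 1: interval [0/1, 1/1), width = 1/1 - 0/1 = 1/1
  'c': [0/1 + 1/1*0/1, 0/1 + 1/1*2/5) = [0/1, 2/5)
  'f': [0/1 + 1/1*2/5, 0/1 + 1/1*4/5) = [2/5, 4/5)
  'a': [0/1 + 1/1*4/5, 0/1 + 1/1*1/1) = [4/5, 1/1) <- contains code 582/625
  emit 'a', narrow to [4/5, 1/1)
Step 2: interval [4/5, 1/1), width = 1/1 - 4/5 = 1/5
  'c': [4/5 + 1/5*0/1, 4/5 + 1/5*2/5) = [4/5, 22/25)
  'f': [4/5 + 1/5*2/5, 4/5 + 1/5*4/5) = [22/25, 24/25) <- contains code 582/625
  'a': [4/5 + 1/5*4/5, 4/5 + 1/5*1/1) = [24/25, 1/1)
  emit 'f', narrow to [22/25, 24/25)
Step 3: interval [22/25, 24/25), width = 24/25 - 22/25 = 2/25
  'c': [22/25 + 2/25*0/1, 22/25 + 2/25*2/5) = [22/25, 114/125)
  'f': [22/25 + 2/25*2/5, 22/25 + 2/25*4/5) = [114/125, 118/125) <- contains code 582/625
  'a': [22/25 + 2/25*4/5, 22/25 + 2/25*1/1) = [118/125, 24/25)
  emit 'f', narrow to [114/125, 118/125)
Step 4: interval [114/125, 118/125), width = 118/125 - 114/125 = 4/125
  'c': [114/125 + 4/125*0/1, 114/125 + 4/125*2/5) = [114/125, 578/625)
  'f': [114/125 + 4/125*2/5, 114/125 + 4/125*4/5) = [578/625, 586/625) <- contains code 582/625
  'a': [114/125 + 4/125*4/5, 114/125 + 4/125*1/1) = [586/625, 118/125)
  emit 'f', narrow to [578/625, 586/625)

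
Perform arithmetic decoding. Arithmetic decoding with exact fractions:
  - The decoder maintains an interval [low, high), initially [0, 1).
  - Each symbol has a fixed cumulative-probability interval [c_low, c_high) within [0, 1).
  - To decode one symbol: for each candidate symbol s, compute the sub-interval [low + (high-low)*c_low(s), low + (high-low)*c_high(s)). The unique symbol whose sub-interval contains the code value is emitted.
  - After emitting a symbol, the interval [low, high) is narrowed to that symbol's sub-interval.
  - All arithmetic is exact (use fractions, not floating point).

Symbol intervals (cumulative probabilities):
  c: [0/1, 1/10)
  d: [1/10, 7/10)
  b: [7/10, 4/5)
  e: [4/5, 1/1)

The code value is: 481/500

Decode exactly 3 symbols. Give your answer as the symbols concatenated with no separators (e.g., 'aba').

Step 1: interval [0/1, 1/1), width = 1/1 - 0/1 = 1/1
  'c': [0/1 + 1/1*0/1, 0/1 + 1/1*1/10) = [0/1, 1/10)
  'd': [0/1 + 1/1*1/10, 0/1 + 1/1*7/10) = [1/10, 7/10)
  'b': [0/1 + 1/1*7/10, 0/1 + 1/1*4/5) = [7/10, 4/5)
  'e': [0/1 + 1/1*4/5, 0/1 + 1/1*1/1) = [4/5, 1/1) <- contains code 481/500
  emit 'e', narrow to [4/5, 1/1)
Step 2: interval [4/5, 1/1), width = 1/1 - 4/5 = 1/5
  'c': [4/5 + 1/5*0/1, 4/5 + 1/5*1/10) = [4/5, 41/50)
  'd': [4/5 + 1/5*1/10, 4/5 + 1/5*7/10) = [41/50, 47/50)
  'b': [4/5 + 1/5*7/10, 4/5 + 1/5*4/5) = [47/50, 24/25)
  'e': [4/5 + 1/5*4/5, 4/5 + 1/5*1/1) = [24/25, 1/1) <- contains code 481/500
  emit 'e', narrow to [24/25, 1/1)
Step 3: interval [24/25, 1/1), width = 1/1 - 24/25 = 1/25
  'c': [24/25 + 1/25*0/1, 24/25 + 1/25*1/10) = [24/25, 241/250) <- contains code 481/500
  'd': [24/25 + 1/25*1/10, 24/25 + 1/25*7/10) = [241/250, 247/250)
  'b': [24/25 + 1/25*7/10, 24/25 + 1/25*4/5) = [247/250, 124/125)
  'e': [24/25 + 1/25*4/5, 24/25 + 1/25*1/1) = [124/125, 1/1)
  emit 'c', narrow to [24/25, 241/250)

Answer: eec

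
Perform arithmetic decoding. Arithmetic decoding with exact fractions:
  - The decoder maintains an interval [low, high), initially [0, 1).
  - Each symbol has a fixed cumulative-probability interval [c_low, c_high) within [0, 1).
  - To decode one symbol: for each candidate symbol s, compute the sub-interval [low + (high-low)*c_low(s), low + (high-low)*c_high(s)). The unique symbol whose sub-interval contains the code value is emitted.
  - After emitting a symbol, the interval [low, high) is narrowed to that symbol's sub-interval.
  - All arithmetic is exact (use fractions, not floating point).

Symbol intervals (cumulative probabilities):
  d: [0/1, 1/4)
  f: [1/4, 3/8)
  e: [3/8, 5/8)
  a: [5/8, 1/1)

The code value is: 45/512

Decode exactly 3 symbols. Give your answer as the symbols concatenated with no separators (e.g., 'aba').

Step 1: interval [0/1, 1/1), width = 1/1 - 0/1 = 1/1
  'd': [0/1 + 1/1*0/1, 0/1 + 1/1*1/4) = [0/1, 1/4) <- contains code 45/512
  'f': [0/1 + 1/1*1/4, 0/1 + 1/1*3/8) = [1/4, 3/8)
  'e': [0/1 + 1/1*3/8, 0/1 + 1/1*5/8) = [3/8, 5/8)
  'a': [0/1 + 1/1*5/8, 0/1 + 1/1*1/1) = [5/8, 1/1)
  emit 'd', narrow to [0/1, 1/4)
Step 2: interval [0/1, 1/4), width = 1/4 - 0/1 = 1/4
  'd': [0/1 + 1/4*0/1, 0/1 + 1/4*1/4) = [0/1, 1/16)
  'f': [0/1 + 1/4*1/4, 0/1 + 1/4*3/8) = [1/16, 3/32) <- contains code 45/512
  'e': [0/1 + 1/4*3/8, 0/1 + 1/4*5/8) = [3/32, 5/32)
  'a': [0/1 + 1/4*5/8, 0/1 + 1/4*1/1) = [5/32, 1/4)
  emit 'f', narrow to [1/16, 3/32)
Step 3: interval [1/16, 3/32), width = 3/32 - 1/16 = 1/32
  'd': [1/16 + 1/32*0/1, 1/16 + 1/32*1/4) = [1/16, 9/128)
  'f': [1/16 + 1/32*1/4, 1/16 + 1/32*3/8) = [9/128, 19/256)
  'e': [1/16 + 1/32*3/8, 1/16 + 1/32*5/8) = [19/256, 21/256)
  'a': [1/16 + 1/32*5/8, 1/16 + 1/32*1/1) = [21/256, 3/32) <- contains code 45/512
  emit 'a', narrow to [21/256, 3/32)

Answer: dfa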